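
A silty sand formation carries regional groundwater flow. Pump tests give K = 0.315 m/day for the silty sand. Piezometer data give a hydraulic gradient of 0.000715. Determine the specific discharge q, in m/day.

Hydraulic gradient i = 0.000715.
Specific discharge q = K · i = 0.3150 × 0.0007150 = 0.0002252 m/day.

0.000225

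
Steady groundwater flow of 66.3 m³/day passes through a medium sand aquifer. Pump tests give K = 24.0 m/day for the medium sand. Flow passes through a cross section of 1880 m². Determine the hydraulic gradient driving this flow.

0.00147

From Q = K·A·i, i = Q / (K·A) = 66.3 / (24.00 × 1880) = 0.001469.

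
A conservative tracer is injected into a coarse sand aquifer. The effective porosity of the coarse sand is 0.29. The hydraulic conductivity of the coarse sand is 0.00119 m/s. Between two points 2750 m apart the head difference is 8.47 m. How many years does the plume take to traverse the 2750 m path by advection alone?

6.89

Convert K: 0.00119 m/s × 86400 = 102.8 m/day.
Hydraulic gradient i = Δh / L = 8.47 / 2750 = 0.003080.
Darcy flux q = K · i = 102.8 × 0.003080 = 0.3167 m/day.
Seepage velocity v = q / n_e = 0.3167 / 0.29 = 1.092 m/day.
Travel time t = L / v = 2750 / 1.092 = 2518 days = 6.895 years.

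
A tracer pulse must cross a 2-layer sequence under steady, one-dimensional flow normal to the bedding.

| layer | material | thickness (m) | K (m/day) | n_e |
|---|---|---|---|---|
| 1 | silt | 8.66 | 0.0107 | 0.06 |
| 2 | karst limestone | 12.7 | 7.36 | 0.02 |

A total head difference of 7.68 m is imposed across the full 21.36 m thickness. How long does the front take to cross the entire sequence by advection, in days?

81.7

With flow normal to the layers, continuity requires the same specific discharge q through every layer.
Σ(b_i/K_i) = 8.66/0.0107 + 12.7/7.36 = 811.1 d.
q = Δh / Σ(b_i/K_i) = 7.68 / 811.1 = 0.009469 m/day.
In each layer the seepage velocity is v_i = q/n_i, so the layer transit time is t_i = b_i·n_i / q:
  layer 1 (silt): t_1 = 8.66 × 0.06 / 0.009469 = 54.87 d
  layer 2 (karst limestone): t_2 = 12.7 × 0.02 / 0.009469 = 26.82 d
Total t = Σ t_i = 81.70 days.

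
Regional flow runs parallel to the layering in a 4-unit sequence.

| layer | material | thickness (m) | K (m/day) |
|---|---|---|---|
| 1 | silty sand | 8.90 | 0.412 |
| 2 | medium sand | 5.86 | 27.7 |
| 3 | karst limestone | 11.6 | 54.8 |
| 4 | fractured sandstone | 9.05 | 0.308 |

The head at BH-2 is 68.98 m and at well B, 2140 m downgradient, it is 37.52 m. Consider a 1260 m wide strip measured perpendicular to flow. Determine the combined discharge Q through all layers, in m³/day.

14900

Flow is parallel to layering, so each bed carries its own Darcy discharge and the transmissivities add.
Σ(K_i·b_i) = 0.412×8.90 + 27.7×5.86 + 54.8×11.6 + 0.308×9.05 = 804.5 m²/day.
Hydraulic gradient i = (68.98 − 37.52) / 2140 = 31.46 / 2140 = 0.01470.
Q = Σ(K_i·b_i) · W · i = 804.5 × 1260 × 0.01470 = 14901 m³/day.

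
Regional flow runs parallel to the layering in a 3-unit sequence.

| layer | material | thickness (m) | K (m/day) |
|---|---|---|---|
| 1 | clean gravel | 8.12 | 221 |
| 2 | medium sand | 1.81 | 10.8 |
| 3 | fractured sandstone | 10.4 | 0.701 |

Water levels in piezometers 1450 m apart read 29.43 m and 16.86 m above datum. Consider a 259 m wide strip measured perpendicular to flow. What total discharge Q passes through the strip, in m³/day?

Flow is parallel to layering, so each bed carries its own Darcy discharge and the transmissivities add.
Σ(K_i·b_i) = 221×8.12 + 10.8×1.81 + 0.701×10.4 = 1821 m²/day.
Hydraulic gradient i = (29.43 − 16.86) / 1450 = 12.57 / 1450 = 0.008669.
Q = Σ(K_i·b_i) · W · i = 1821 × 259 × 0.008669 = 4089 m³/day.

4090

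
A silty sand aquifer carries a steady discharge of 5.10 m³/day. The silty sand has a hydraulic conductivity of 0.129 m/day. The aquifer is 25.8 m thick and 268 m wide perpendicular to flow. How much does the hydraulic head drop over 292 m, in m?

Cross-sectional area A = 268 × 25.8 = 6914 m².
From Q = K·A·i, i = Q / (K·A) = 5.10 / (0.1290 × 6914) = 0.005718.
Head loss Δh = i · L = 0.005718 × 292 = 1.670 m.

1.67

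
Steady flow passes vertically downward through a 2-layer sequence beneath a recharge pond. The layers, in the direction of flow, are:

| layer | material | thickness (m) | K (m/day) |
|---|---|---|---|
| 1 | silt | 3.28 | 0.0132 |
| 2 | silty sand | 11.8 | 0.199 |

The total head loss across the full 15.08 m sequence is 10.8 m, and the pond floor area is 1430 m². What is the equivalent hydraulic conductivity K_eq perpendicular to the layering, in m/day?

Flow is perpendicular to layering, so the layers act in series and the equivalent K is the thickness-weighted harmonic mean.
Total thickness L = 3.28 + 11.8 = 15.08 m.
Σ(b_i/K_i) = 3.28/0.0132 + 11.8/0.199 = 307.8 d.
K_eq = L / Σ(b_i/K_i) = 15.08 / 307.8 = 0.04900 m/day.

0.0490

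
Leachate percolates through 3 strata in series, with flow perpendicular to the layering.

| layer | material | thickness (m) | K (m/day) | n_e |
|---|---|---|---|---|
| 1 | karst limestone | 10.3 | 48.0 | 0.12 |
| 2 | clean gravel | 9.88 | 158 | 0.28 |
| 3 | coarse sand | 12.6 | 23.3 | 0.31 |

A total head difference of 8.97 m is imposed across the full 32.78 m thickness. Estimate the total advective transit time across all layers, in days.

0.721

With flow normal to the layers, continuity requires the same specific discharge q through every layer.
Σ(b_i/K_i) = 10.3/48.0 + 9.88/158 + 12.6/23.3 = 0.8179 d.
q = Δh / Σ(b_i/K_i) = 8.97 / 0.8179 = 10.97 m/day.
In each layer the seepage velocity is v_i = q/n_i, so the layer transit time is t_i = b_i·n_i / q:
  layer 1 (karst limestone): t_1 = 10.3 × 0.12 / 10.97 = 0.1127 d
  layer 2 (clean gravel): t_2 = 9.88 × 0.28 / 10.97 = 0.2522 d
  layer 3 (coarse sand): t_3 = 12.6 × 0.31 / 10.97 = 0.3562 d
Total t = Σ t_i = 0.7211 days.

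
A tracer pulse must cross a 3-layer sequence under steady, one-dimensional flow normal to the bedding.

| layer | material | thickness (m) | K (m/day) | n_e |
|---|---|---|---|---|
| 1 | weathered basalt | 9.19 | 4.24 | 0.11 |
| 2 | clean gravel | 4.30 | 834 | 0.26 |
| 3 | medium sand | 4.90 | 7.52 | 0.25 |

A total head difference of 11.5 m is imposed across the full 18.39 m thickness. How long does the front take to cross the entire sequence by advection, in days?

With flow normal to the layers, continuity requires the same specific discharge q through every layer.
Σ(b_i/K_i) = 9.19/4.24 + 4.30/834 + 4.90/7.52 = 2.824 d.
q = Δh / Σ(b_i/K_i) = 11.5 / 2.824 = 4.072 m/day.
In each layer the seepage velocity is v_i = q/n_i, so the layer transit time is t_i = b_i·n_i / q:
  layer 1 (weathered basalt): t_1 = 9.19 × 0.11 / 4.072 = 0.2483 d
  layer 2 (clean gravel): t_2 = 4.30 × 0.26 / 4.072 = 0.2746 d
  layer 3 (medium sand): t_3 = 4.90 × 0.25 / 4.072 = 0.3008 d
Total t = Σ t_i = 0.8237 days.

0.824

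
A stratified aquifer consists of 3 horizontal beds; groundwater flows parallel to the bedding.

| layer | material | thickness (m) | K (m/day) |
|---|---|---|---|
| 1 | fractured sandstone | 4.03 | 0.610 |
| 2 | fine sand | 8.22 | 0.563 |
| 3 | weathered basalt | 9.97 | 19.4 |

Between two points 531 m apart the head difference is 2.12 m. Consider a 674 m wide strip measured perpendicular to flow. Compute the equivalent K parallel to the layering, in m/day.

9.02

Flow is parallel to layering, so each bed carries its own Darcy discharge and the transmissivities add.
Σ(K_i·b_i) = 0.610×4.03 + 0.563×8.22 + 19.4×9.97 = 200.5 m²/day.
Total thickness b = 22.22 m, so K_eq = Σ(K_i·b_i)/b = 9.024 m/day.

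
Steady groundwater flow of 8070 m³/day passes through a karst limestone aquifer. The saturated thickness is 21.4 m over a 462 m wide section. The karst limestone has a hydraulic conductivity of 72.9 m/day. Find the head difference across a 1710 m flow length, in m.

19.1

Cross-sectional area A = 462 × 21.4 = 9887 m².
From Q = K·A·i, i = Q / (K·A) = 8070 / (72.90 × 9887) = 0.01120.
Head loss Δh = i · L = 0.01120 × 1710 = 19.15 m.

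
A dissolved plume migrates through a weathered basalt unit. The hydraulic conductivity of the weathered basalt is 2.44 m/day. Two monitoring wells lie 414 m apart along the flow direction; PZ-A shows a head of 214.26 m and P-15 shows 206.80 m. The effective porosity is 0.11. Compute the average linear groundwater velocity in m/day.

0.400

Hydraulic gradient i = (214.26 − 206.80) / 414 = 7.46 / 414 = 0.01802.
Darcy flux q = K · i = 2.440 × 0.01802 = 0.04397 m/day.
Seepage velocity v = q / n_e = 0.04397 / 0.11 = 0.3997 m/day.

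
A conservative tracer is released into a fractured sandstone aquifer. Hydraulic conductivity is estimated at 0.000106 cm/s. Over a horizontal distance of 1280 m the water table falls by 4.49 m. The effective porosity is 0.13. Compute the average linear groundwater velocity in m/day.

0.00247

Convert K: 0.000106 cm/s × 864 = 0.09158 m/day.
Hydraulic gradient i = Δh / L = 4.49 / 1280 = 0.003508.
Darcy flux q = K · i = 0.09158 × 0.003508 = 0.0003213 m/day.
Seepage velocity v = q / n_e = 0.0003213 / 0.13 = 0.002471 m/day.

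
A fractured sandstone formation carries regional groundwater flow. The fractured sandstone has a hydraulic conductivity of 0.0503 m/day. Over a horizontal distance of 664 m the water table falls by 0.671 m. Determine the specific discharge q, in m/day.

Hydraulic gradient i = Δh / L = 0.671 / 664 = 0.001011.
Specific discharge q = K · i = 0.05030 × 0.001011 = 5.083e-05 m/day.

5.08e-05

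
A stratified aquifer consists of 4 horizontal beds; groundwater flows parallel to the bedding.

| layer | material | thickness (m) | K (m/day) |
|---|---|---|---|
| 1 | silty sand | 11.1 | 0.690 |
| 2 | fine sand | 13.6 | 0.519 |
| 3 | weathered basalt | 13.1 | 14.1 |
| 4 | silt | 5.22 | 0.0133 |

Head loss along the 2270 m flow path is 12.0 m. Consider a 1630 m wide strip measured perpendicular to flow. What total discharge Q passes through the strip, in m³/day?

1720

Flow is parallel to layering, so each bed carries its own Darcy discharge and the transmissivities add.
Σ(K_i·b_i) = 0.690×11.1 + 0.519×13.6 + 14.1×13.1 + 0.0133×5.22 = 199.5 m²/day.
Hydraulic gradient i = Δh / L = 12.0 / 2270 = 0.005286.
Q = Σ(K_i·b_i) · W · i = 199.5 × 1630 × 0.005286 = 1719 m³/day.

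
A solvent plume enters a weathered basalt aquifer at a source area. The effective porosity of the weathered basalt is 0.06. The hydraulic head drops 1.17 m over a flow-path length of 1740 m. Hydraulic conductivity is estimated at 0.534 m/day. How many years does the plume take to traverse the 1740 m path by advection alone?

Hydraulic gradient i = Δh / L = 1.17 / 1740 = 0.0006724.
Darcy flux q = K · i = 0.5340 × 0.0006724 = 0.0003591 m/day.
Seepage velocity v = q / n_e = 0.0003591 / 0.06 = 0.005984 m/day.
Travel time t = L / v = 1740 / 0.005984 = 2.908e+05 days = 796.0 years.

796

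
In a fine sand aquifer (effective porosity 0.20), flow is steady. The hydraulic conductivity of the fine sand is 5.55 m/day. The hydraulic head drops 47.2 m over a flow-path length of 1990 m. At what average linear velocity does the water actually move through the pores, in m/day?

0.658

Hydraulic gradient i = Δh / L = 47.2 / 1990 = 0.02372.
Darcy flux q = K · i = 5.550 × 0.02372 = 0.1316 m/day.
Seepage velocity v = q / n_e = 0.1316 / 0.20 = 0.6582 m/day.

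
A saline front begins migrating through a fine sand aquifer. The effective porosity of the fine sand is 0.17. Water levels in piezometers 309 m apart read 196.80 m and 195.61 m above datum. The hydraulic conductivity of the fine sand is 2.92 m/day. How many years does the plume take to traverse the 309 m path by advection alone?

12.8

Hydraulic gradient i = (196.80 − 195.61) / 309 = 1.19 / 309 = 0.003851.
Darcy flux q = K · i = 2.920 × 0.003851 = 0.01125 m/day.
Seepage velocity v = q / n_e = 0.01125 / 0.17 = 0.06615 m/day.
Travel time t = L / v = 309 / 0.06615 = 4671 days = 12.79 years.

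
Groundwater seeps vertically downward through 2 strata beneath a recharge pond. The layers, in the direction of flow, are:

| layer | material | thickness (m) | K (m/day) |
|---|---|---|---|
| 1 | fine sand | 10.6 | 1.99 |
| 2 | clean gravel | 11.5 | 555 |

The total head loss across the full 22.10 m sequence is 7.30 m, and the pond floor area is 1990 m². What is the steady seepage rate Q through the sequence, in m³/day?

Flow is perpendicular to layering, so the layers act in series and the equivalent K is the thickness-weighted harmonic mean.
Total thickness L = 10.6 + 11.5 = 22.10 m.
Σ(b_i/K_i) = 10.6/1.99 + 11.5/555 = 5.347 d.
K_eq = L / Σ(b_i/K_i) = 22.10 / 5.347 = 4.133 m/day.
Q = K_eq · A · (Δh/L) = 4.133 × 1990 × (7.30/22.10) = 2717 m³/day.

2720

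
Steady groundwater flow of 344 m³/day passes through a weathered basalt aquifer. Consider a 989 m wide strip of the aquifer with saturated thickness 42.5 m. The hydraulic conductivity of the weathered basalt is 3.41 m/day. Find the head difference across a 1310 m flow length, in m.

3.14

Cross-sectional area A = 989 × 42.5 = 42032 m².
From Q = K·A·i, i = Q / (K·A) = 344 / (3.410 × 42032) = 0.002400.
Head loss Δh = i · L = 0.002400 × 1310 = 3.144 m.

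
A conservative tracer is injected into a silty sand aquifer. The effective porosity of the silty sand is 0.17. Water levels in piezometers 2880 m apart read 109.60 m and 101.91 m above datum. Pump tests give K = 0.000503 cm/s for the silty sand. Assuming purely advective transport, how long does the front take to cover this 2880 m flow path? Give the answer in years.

Convert K: 0.000503 cm/s × 864 = 0.4346 m/day.
Hydraulic gradient i = (109.60 − 101.91) / 2880 = 7.69 / 2880 = 0.002670.
Darcy flux q = K · i = 0.4346 × 0.002670 = 0.001160 m/day.
Seepage velocity v = q / n_e = 0.001160 / 0.17 = 0.006826 m/day.
Travel time t = L / v = 2880 / 0.006826 = 4.219e+05 days = 1155 years.

1160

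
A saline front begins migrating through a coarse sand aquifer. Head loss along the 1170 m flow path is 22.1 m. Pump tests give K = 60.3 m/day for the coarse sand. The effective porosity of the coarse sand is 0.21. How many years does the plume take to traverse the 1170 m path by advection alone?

Hydraulic gradient i = Δh / L = 22.1 / 1170 = 0.01889.
Darcy flux q = K · i = 60.30 × 0.01889 = 1.139 m/day.
Seepage velocity v = q / n_e = 1.139 / 0.21 = 5.424 m/day.
Travel time t = L / v = 1170 / 5.424 = 215.7 days = 0.5906 years.

0.591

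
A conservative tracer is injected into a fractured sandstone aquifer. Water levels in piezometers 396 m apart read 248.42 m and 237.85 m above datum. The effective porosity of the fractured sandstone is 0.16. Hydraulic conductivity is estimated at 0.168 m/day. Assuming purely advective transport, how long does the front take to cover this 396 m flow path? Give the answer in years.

Hydraulic gradient i = (248.42 − 237.85) / 396 = 10.57 / 396 = 0.02669.
Darcy flux q = K · i = 0.1680 × 0.02669 = 0.004484 m/day.
Seepage velocity v = q / n_e = 0.004484 / 0.16 = 0.02803 m/day.
Travel time t = L / v = 396 / 0.02803 = 14129 days = 38.68 years.

38.7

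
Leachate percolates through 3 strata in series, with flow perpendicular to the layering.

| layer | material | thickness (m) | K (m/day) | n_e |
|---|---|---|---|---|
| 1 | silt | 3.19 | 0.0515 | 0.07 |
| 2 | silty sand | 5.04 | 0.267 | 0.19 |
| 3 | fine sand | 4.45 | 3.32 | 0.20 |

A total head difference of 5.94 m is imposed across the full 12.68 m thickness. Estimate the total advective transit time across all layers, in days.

28.6

With flow normal to the layers, continuity requires the same specific discharge q through every layer.
Σ(b_i/K_i) = 3.19/0.0515 + 5.04/0.267 + 4.45/3.32 = 82.16 d.
q = Δh / Σ(b_i/K_i) = 5.94 / 82.16 = 0.07230 m/day.
In each layer the seepage velocity is v_i = q/n_i, so the layer transit time is t_i = b_i·n_i / q:
  layer 1 (silt): t_1 = 3.19 × 0.07 / 0.07230 = 3.089 d
  layer 2 (silty sand): t_2 = 5.04 × 0.19 / 0.07230 = 13.24 d
  layer 3 (fine sand): t_3 = 4.45 × 0.20 / 0.07230 = 12.31 d
Total t = Σ t_i = 28.64 days.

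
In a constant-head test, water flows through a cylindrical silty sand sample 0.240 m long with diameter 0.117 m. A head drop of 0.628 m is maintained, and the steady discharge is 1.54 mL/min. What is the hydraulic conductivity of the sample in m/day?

Cross-sectional area A = π·(d/2)² = π × (0.117/2)² = 0.01075 m².
Convert discharge: 1.54 mL/min = 2.567e-08 m³/s.
Darcy's law rearranged: K = Q·L / (A·Δh) = 2.567e-08 × 0.240 / (0.01075 × 0.628) = 9.123e-07 m/s = 0.07883 m/day.

0.0788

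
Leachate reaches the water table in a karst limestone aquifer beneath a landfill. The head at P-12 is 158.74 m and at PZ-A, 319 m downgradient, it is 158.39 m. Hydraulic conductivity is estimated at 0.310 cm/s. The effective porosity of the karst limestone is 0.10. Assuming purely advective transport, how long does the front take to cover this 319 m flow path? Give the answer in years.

0.297

Convert K: 0.310 cm/s × 864 = 267.8 m/day.
Hydraulic gradient i = (158.74 − 158.39) / 319 = 0.35 / 319 = 0.001097.
Darcy flux q = K · i = 267.8 × 0.001097 = 0.2939 m/day.
Seepage velocity v = q / n_e = 0.2939 / 0.10 = 2.939 m/day.
Travel time t = L / v = 319 / 2.939 = 108.6 days = 0.2972 years.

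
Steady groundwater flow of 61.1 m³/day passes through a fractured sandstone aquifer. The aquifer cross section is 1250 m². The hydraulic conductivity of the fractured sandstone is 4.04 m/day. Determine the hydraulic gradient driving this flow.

From Q = K·A·i, i = Q / (K·A) = 61.1 / (4.040 × 1250) = 0.01210.

0.0121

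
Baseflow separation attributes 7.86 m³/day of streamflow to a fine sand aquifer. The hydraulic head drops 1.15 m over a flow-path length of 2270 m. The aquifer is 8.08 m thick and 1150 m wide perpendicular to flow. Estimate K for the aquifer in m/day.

1.67

Cross-sectional area A = 1150 × 8.08 = 9292 m².
Hydraulic gradient i = Δh / L = 1.15 / 2270 = 0.0005066.
From Q = K·A·i, K = Q / (A·i) = 7.86 / (9292 × 0.0005066) = 1.670 m/day.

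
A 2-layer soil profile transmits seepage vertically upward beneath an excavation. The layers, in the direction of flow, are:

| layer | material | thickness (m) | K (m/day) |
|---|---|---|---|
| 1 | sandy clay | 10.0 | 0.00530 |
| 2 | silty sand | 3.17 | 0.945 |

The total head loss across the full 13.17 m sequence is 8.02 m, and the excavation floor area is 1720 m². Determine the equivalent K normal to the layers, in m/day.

Flow is perpendicular to layering, so the layers act in series and the equivalent K is the thickness-weighted harmonic mean.
Total thickness L = 10.0 + 3.17 = 13.17 m.
Σ(b_i/K_i) = 10.0/0.00530 + 3.17/0.945 = 1890 d.
K_eq = L / Σ(b_i/K_i) = 13.17 / 1890 = 0.006968 m/day.

0.00697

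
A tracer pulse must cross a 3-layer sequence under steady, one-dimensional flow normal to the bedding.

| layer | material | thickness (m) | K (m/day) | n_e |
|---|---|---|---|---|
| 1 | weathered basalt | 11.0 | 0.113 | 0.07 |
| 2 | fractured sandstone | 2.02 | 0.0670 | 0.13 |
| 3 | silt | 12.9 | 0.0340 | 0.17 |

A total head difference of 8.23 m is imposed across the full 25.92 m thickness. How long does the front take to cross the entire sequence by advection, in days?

With flow normal to the layers, continuity requires the same specific discharge q through every layer.
Σ(b_i/K_i) = 11.0/0.113 + 2.02/0.0670 + 12.9/0.0340 = 506.9 d.
q = Δh / Σ(b_i/K_i) = 8.23 / 506.9 = 0.01624 m/day.
In each layer the seepage velocity is v_i = q/n_i, so the layer transit time is t_i = b_i·n_i / q:
  layer 1 (weathered basalt): t_1 = 11.0 × 0.07 / 0.01624 = 47.43 d
  layer 2 (fractured sandstone): t_2 = 2.02 × 0.13 / 0.01624 = 16.17 d
  layer 3 (silt): t_3 = 12.9 × 0.17 / 0.01624 = 135.1 d
Total t = Σ t_i = 198.7 days.

199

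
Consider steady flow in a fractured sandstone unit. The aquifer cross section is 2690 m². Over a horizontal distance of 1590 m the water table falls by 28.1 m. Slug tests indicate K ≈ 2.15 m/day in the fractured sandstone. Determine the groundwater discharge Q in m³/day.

102

Hydraulic gradient i = Δh / L = 28.1 / 1590 = 0.01767.
Darcy's law: Q = K · A · i = 2.150 × 2690 × 0.01767 = 102.2 m³/day.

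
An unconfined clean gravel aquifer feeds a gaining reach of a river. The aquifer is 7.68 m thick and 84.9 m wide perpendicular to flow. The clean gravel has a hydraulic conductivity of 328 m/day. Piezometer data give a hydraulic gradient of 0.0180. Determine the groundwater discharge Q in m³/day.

Cross-sectional area A = 84.9 × 7.68 = 652.0 m².
Hydraulic gradient i = 0.0180.
Darcy's law: Q = K · A · i = 328.0 × 652.0 × 0.01800 = 3850 m³/day.

3850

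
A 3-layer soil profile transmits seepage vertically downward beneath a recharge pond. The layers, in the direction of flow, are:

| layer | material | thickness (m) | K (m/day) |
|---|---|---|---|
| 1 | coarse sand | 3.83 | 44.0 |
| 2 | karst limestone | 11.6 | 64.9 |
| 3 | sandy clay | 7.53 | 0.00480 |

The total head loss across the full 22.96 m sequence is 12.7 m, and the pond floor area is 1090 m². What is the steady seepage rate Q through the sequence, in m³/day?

8.82

Flow is perpendicular to layering, so the layers act in series and the equivalent K is the thickness-weighted harmonic mean.
Total thickness L = 3.83 + 11.6 + 7.53 = 22.96 m.
Σ(b_i/K_i) = 3.83/44.0 + 11.6/64.9 + 7.53/0.00480 = 1569 d.
K_eq = L / Σ(b_i/K_i) = 22.96 / 1569 = 0.01463 m/day.
Q = K_eq · A · (Δh/L) = 0.01463 × 1090 × (12.7/22.96) = 8.823 m³/day.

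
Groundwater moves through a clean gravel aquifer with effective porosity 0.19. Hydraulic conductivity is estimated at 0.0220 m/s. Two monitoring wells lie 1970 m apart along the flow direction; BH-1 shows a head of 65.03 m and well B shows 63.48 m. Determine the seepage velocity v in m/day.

Convert K: 0.0220 m/s × 86400 = 1901 m/day.
Hydraulic gradient i = (65.03 − 63.48) / 1970 = 1.55 / 1970 = 0.0007868.
Darcy flux q = K · i = 1901 × 0.0007868 = 1.496 m/day.
Seepage velocity v = q / n_e = 1.496 / 0.19 = 7.871 m/day.

7.87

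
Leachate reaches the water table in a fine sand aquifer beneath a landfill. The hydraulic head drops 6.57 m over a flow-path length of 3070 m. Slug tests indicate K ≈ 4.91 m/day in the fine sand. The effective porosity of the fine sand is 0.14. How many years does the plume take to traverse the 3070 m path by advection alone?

Hydraulic gradient i = Δh / L = 6.57 / 3070 = 0.002140.
Darcy flux q = K · i = 4.910 × 0.002140 = 0.01051 m/day.
Seepage velocity v = q / n_e = 0.01051 / 0.14 = 0.07506 m/day.
Travel time t = L / v = 3070 / 0.07506 = 40903 days = 112.0 years.

112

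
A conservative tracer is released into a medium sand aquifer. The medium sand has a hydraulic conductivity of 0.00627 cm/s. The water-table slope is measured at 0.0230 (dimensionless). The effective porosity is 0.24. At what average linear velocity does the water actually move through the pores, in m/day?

Convert K: 0.00627 cm/s × 864 = 5.417 m/day.
Hydraulic gradient i = 0.0230.
Darcy flux q = K · i = 5.417 × 0.02300 = 0.1246 m/day.
Seepage velocity v = q / n_e = 0.1246 / 0.24 = 0.5192 m/day.

0.519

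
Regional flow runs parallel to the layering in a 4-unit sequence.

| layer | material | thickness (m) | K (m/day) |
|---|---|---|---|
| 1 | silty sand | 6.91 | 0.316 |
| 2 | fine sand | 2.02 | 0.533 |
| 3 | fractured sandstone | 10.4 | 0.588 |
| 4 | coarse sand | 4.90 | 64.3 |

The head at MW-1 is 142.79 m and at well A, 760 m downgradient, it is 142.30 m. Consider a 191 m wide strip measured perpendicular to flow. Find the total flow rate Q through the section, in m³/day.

Flow is parallel to layering, so each bed carries its own Darcy discharge and the transmissivities add.
Σ(K_i·b_i) = 0.316×6.91 + 0.533×2.02 + 0.588×10.4 + 64.3×4.90 = 324.4 m²/day.
Hydraulic gradient i = (142.79 − 142.30) / 760 = 0.49 / 760 = 0.0006447.
Q = Σ(K_i·b_i) · W · i = 324.4 × 191 × 0.0006447 = 39.95 m³/day.

40.0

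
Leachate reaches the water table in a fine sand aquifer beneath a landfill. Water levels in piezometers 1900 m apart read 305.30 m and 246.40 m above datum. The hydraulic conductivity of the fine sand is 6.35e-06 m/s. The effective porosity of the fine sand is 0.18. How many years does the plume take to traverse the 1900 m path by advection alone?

55.1

Convert K: 6.35e-06 m/s × 86400 = 0.5486 m/day.
Hydraulic gradient i = (305.30 − 246.40) / 1900 = 58.9 / 1900 = 0.03100.
Darcy flux q = K · i = 0.5486 × 0.03100 = 0.01701 m/day.
Seepage velocity v = q / n_e = 0.01701 / 0.18 = 0.09449 m/day.
Travel time t = L / v = 1900 / 0.09449 = 20108 days = 55.05 years.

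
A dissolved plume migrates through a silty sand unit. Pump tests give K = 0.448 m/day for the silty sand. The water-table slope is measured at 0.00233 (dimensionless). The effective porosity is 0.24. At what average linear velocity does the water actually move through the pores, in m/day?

0.00435

Hydraulic gradient i = 0.00233.
Darcy flux q = K · i = 0.4480 × 0.002330 = 0.001044 m/day.
Seepage velocity v = q / n_e = 0.001044 / 0.24 = 0.004349 m/day.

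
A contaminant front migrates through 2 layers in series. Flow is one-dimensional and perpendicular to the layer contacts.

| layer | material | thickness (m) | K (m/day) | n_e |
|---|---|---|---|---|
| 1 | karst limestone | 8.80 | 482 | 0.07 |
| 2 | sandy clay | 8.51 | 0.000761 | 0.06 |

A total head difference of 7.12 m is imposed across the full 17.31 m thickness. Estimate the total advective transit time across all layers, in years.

With flow normal to the layers, continuity requires the same specific discharge q through every layer.
Σ(b_i/K_i) = 8.80/482 + 8.51/0.000761 = 11183 d.
q = Δh / Σ(b_i/K_i) = 7.12 / 11183 = 0.0006367 m/day.
In each layer the seepage velocity is v_i = q/n_i, so the layer transit time is t_i = b_i·n_i / q:
  layer 1 (karst limestone): t_1 = 8.80 × 0.07 / 0.0006367 = 967.5 d
  layer 2 (sandy clay): t_2 = 8.51 × 0.06 / 0.0006367 = 801.9 d
Total t = Σ t_i = 1769 days = 4.844 years.

4.84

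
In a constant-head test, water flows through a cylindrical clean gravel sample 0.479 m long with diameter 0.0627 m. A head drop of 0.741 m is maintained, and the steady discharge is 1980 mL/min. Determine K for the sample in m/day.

597

Cross-sectional area A = π·(d/2)² = π × (0.0627/2)² = 0.003088 m².
Convert discharge: 1980 mL/min = 3.300e-05 m³/s.
Darcy's law rearranged: K = Q·L / (A·Δh) = 3.300e-05 × 0.479 / (0.003088 × 0.741) = 0.006909 m/s = 596.9 m/day.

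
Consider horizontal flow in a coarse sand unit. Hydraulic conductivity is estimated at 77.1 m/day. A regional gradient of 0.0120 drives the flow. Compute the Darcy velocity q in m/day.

0.925

Hydraulic gradient i = 0.0120.
Specific discharge q = K · i = 77.10 × 0.01200 = 0.9252 m/day.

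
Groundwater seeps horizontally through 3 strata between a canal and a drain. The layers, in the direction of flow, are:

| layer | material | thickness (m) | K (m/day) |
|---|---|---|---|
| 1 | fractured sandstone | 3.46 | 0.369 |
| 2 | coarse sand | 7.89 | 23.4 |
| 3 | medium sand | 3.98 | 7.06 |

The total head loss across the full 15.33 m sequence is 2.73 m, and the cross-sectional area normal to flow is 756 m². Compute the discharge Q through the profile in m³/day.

201

Flow is perpendicular to layering, so the layers act in series and the equivalent K is the thickness-weighted harmonic mean.
Total thickness L = 3.46 + 7.89 + 3.98 = 15.33 m.
Σ(b_i/K_i) = 3.46/0.369 + 7.89/23.4 + 3.98/7.06 = 10.28 d.
K_eq = L / Σ(b_i/K_i) = 15.33 / 10.28 = 1.492 m/day.
Q = K_eq · A · (Δh/L) = 1.492 × 756 × (2.73/15.33) = 200.8 m³/day.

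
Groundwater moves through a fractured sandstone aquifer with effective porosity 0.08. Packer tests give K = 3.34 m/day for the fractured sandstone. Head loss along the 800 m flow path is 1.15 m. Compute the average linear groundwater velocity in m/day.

0.0600

Hydraulic gradient i = Δh / L = 1.15 / 800 = 0.001437.
Darcy flux q = K · i = 3.340 × 0.001437 = 0.004801 m/day.
Seepage velocity v = q / n_e = 0.004801 / 0.08 = 0.06002 m/day.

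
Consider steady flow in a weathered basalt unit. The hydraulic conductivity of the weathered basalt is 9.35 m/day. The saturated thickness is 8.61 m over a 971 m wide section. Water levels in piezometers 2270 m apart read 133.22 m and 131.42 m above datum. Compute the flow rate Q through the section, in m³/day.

62.0

Cross-sectional area A = 971 × 8.61 = 8360 m².
Hydraulic gradient i = (133.22 − 131.42) / 2270 = 1.8 / 2270 = 0.0007930.
Darcy's law: Q = K · A · i = 9.350 × 8360 × 0.0007930 = 61.98 m³/day.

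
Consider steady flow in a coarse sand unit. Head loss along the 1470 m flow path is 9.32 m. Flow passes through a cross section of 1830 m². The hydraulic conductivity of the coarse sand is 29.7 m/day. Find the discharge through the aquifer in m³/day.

Hydraulic gradient i = Δh / L = 9.32 / 1470 = 0.006340.
Darcy's law: Q = K · A · i = 29.70 × 1830 × 0.006340 = 344.6 m³/day.

345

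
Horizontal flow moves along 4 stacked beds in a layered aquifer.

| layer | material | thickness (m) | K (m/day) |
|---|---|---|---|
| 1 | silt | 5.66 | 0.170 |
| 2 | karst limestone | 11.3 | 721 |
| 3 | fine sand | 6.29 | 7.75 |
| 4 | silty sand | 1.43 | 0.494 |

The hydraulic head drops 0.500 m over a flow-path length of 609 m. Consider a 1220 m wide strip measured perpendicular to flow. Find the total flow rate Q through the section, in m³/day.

Flow is parallel to layering, so each bed carries its own Darcy discharge and the transmissivities add.
Σ(K_i·b_i) = 0.170×5.66 + 721×11.3 + 7.75×6.29 + 0.494×1.43 = 8198 m²/day.
Hydraulic gradient i = Δh / L = 0.500 / 609 = 0.0008210.
Q = Σ(K_i·b_i) · W · i = 8198 × 1220 × 0.0008210 = 8211 m³/day.

8210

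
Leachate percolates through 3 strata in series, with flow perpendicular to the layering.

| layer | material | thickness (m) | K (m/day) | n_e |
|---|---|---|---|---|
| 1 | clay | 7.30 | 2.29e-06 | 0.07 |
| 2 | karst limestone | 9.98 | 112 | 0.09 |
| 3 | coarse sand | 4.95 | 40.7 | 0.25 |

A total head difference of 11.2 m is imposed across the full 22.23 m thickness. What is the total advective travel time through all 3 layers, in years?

With flow normal to the layers, continuity requires the same specific discharge q through every layer.
Σ(b_i/K_i) = 7.30/2.29e-06 + 9.98/112 + 4.95/40.7 = 3.188e+06 d.
q = Δh / Σ(b_i/K_i) = 11.2 / 3.188e+06 = 3.513e-06 m/day.
In each layer the seepage velocity is v_i = q/n_i, so the layer transit time is t_i = b_i·n_i / q:
  layer 1 (clay): t_1 = 7.30 × 0.07 / 3.513e-06 = 1.454e+05 d
  layer 2 (karst limestone): t_2 = 9.98 × 0.09 / 3.513e-06 = 2.556e+05 d
  layer 3 (coarse sand): t_3 = 4.95 × 0.25 / 3.513e-06 = 3.522e+05 d
Total t = Σ t_i = 7.533e+05 days = 2062 years.

2060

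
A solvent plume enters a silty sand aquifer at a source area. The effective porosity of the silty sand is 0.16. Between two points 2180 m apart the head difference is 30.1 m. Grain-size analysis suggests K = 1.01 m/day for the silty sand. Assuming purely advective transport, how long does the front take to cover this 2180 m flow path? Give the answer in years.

68.5

Hydraulic gradient i = Δh / L = 30.1 / 2180 = 0.01381.
Darcy flux q = K · i = 1.010 × 0.01381 = 0.01395 m/day.
Seepage velocity v = q / n_e = 0.01395 / 0.16 = 0.08716 m/day.
Travel time t = L / v = 2180 / 0.08716 = 25012 days = 68.48 years.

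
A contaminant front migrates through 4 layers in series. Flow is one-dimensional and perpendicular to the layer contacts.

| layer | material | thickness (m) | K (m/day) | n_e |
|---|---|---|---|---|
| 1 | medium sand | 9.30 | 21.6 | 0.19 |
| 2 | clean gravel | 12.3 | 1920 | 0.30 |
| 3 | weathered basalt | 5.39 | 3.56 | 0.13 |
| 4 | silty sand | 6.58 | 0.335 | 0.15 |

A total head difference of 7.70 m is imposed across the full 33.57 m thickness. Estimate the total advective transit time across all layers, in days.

With flow normal to the layers, continuity requires the same specific discharge q through every layer.
Σ(b_i/K_i) = 9.30/21.6 + 12.3/1920 + 5.39/3.56 + 6.58/0.335 = 21.59 d.
q = Δh / Σ(b_i/K_i) = 7.70 / 21.59 = 0.3566 m/day.
In each layer the seepage velocity is v_i = q/n_i, so the layer transit time is t_i = b_i·n_i / q:
  layer 1 (medium sand): t_1 = 9.30 × 0.19 / 0.3566 = 4.955 d
  layer 2 (clean gravel): t_2 = 12.3 × 0.30 / 0.3566 = 10.35 d
  layer 3 (weathered basalt): t_3 = 5.39 × 0.13 / 0.3566 = 1.965 d
  layer 4 (silty sand): t_4 = 6.58 × 0.15 / 0.3566 = 2.768 d
Total t = Σ t_i = 20.04 days.

20.0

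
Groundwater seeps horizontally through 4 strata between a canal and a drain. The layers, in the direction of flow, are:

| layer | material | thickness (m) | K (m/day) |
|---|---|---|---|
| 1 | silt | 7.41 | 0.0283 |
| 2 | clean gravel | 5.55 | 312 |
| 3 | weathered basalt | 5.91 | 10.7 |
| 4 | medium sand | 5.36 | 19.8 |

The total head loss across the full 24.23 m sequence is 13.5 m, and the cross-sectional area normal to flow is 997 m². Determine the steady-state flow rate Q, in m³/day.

51.2

Flow is perpendicular to layering, so the layers act in series and the equivalent K is the thickness-weighted harmonic mean.
Total thickness L = 7.41 + 5.55 + 5.91 + 5.36 = 24.23 m.
Σ(b_i/K_i) = 7.41/0.0283 + 5.55/312 + 5.91/10.7 + 5.36/19.8 = 262.7 d.
K_eq = L / Σ(b_i/K_i) = 24.23 / 262.7 = 0.09224 m/day.
Q = K_eq · A · (Δh/L) = 0.09224 × 997 × (13.5/24.23) = 51.24 m³/day.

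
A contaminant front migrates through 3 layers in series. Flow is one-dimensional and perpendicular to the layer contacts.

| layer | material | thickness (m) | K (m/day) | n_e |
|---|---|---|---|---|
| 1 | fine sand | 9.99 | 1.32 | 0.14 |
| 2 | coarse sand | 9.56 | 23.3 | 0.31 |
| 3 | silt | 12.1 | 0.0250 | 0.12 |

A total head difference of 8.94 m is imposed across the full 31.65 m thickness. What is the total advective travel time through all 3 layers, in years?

0.876

With flow normal to the layers, continuity requires the same specific discharge q through every layer.
Σ(b_i/K_i) = 9.99/1.32 + 9.56/23.3 + 12.1/0.0250 = 492.0 d.
q = Δh / Σ(b_i/K_i) = 8.94 / 492.0 = 0.01817 m/day.
In each layer the seepage velocity is v_i = q/n_i, so the layer transit time is t_i = b_i·n_i / q:
  layer 1 (fine sand): t_1 = 9.99 × 0.14 / 0.01817 = 76.97 d
  layer 2 (coarse sand): t_2 = 9.56 × 0.31 / 0.01817 = 163.1 d
  layer 3 (silt): t_3 = 12.1 × 0.12 / 0.01817 = 79.91 d
Total t = Σ t_i = 320.0 days = 0.8760 years.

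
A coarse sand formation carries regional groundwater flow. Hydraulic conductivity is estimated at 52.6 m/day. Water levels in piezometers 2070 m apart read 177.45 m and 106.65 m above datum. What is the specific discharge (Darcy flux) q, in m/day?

1.80

Hydraulic gradient i = (177.45 − 106.65) / 2070 = 70.8 / 2070 = 0.03420.
Specific discharge q = K · i = 52.60 × 0.03420 = 1.799 m/day.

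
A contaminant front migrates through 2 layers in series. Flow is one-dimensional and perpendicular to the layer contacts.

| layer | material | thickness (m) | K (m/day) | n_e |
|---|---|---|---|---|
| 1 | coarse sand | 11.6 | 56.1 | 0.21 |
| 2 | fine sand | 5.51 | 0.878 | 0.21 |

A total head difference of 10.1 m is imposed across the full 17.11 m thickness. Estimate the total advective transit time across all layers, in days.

2.31

With flow normal to the layers, continuity requires the same specific discharge q through every layer.
Σ(b_i/K_i) = 11.6/56.1 + 5.51/0.878 = 6.482 d.
q = Δh / Σ(b_i/K_i) = 10.1 / 6.482 = 1.558 m/day.
In each layer the seepage velocity is v_i = q/n_i, so the layer transit time is t_i = b_i·n_i / q:
  layer 1 (coarse sand): t_1 = 11.6 × 0.21 / 1.558 = 1.563 d
  layer 2 (fine sand): t_2 = 5.51 × 0.21 / 1.558 = 0.7427 d
Total t = Σ t_i = 2.306 days.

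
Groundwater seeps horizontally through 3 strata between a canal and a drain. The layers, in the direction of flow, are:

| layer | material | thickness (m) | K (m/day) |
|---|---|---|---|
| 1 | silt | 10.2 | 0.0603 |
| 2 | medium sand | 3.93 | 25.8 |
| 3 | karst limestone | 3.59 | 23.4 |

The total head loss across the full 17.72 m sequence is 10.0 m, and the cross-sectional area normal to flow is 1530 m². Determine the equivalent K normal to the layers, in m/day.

0.105

Flow is perpendicular to layering, so the layers act in series and the equivalent K is the thickness-weighted harmonic mean.
Total thickness L = 10.2 + 3.93 + 3.59 = 17.72 m.
Σ(b_i/K_i) = 10.2/0.0603 + 3.93/25.8 + 3.59/23.4 = 169.5 d.
K_eq = L / Σ(b_i/K_i) = 17.72 / 169.5 = 0.1046 m/day.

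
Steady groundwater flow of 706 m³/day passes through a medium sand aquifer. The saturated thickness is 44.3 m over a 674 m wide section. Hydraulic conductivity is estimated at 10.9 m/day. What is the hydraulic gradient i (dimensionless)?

0.00217

Cross-sectional area A = 674 × 44.3 = 29858 m².
From Q = K·A·i, i = Q / (K·A) = 706 / (10.90 × 29858) = 0.002169.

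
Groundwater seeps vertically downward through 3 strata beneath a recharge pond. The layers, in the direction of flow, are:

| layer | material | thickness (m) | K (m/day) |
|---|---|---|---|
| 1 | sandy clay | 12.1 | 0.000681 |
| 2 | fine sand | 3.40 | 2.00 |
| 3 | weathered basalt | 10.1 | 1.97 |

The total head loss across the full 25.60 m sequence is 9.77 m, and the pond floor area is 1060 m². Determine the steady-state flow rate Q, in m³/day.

0.583

Flow is perpendicular to layering, so the layers act in series and the equivalent K is the thickness-weighted harmonic mean.
Total thickness L = 12.1 + 3.40 + 10.1 = 25.60 m.
Σ(b_i/K_i) = 12.1/0.000681 + 3.40/2.00 + 10.1/1.97 = 17775 d.
K_eq = L / Σ(b_i/K_i) = 25.60 / 17775 = 0.001440 m/day.
Q = K_eq · A · (Δh/L) = 0.001440 × 1060 × (9.77/25.60) = 0.5826 m³/day.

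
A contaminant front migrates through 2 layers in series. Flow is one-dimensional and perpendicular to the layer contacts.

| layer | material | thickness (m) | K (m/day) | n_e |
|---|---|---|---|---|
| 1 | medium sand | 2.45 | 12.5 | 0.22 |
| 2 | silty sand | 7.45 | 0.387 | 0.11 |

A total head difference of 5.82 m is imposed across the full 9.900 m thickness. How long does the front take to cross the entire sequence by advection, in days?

With flow normal to the layers, continuity requires the same specific discharge q through every layer.
Σ(b_i/K_i) = 2.45/12.5 + 7.45/0.387 = 19.45 d.
q = Δh / Σ(b_i/K_i) = 5.82 / 19.45 = 0.2993 m/day.
In each layer the seepage velocity is v_i = q/n_i, so the layer transit time is t_i = b_i·n_i / q:
  layer 1 (medium sand): t_1 = 2.45 × 0.22 / 0.2993 = 1.801 d
  layer 2 (silty sand): t_2 = 7.45 × 0.11 / 0.2993 = 2.738 d
Total t = Σ t_i = 4.539 days.

4.54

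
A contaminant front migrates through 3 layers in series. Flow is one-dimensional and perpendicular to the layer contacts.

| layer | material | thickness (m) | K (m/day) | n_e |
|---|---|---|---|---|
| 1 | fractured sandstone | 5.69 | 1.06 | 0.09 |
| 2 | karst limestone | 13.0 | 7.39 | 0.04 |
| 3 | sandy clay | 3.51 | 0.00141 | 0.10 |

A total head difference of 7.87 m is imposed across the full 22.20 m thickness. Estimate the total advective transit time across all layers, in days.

With flow normal to the layers, continuity requires the same specific discharge q through every layer.
Σ(b_i/K_i) = 5.69/1.06 + 13.0/7.39 + 3.51/0.00141 = 2496 d.
q = Δh / Σ(b_i/K_i) = 7.87 / 2496 = 0.003152 m/day.
In each layer the seepage velocity is v_i = q/n_i, so the layer transit time is t_i = b_i·n_i / q:
  layer 1 (fractured sandstone): t_1 = 5.69 × 0.09 / 0.003152 = 162.4 d
  layer 2 (karst limestone): t_2 = 13.0 × 0.04 / 0.003152 = 165.0 d
  layer 3 (sandy clay): t_3 = 3.51 × 0.10 / 0.003152 = 111.3 d
Total t = Σ t_i = 438.7 days.

439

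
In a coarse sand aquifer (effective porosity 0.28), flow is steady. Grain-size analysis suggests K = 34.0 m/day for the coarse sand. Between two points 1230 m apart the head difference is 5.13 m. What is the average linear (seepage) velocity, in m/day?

0.506

Hydraulic gradient i = Δh / L = 5.13 / 1230 = 0.004171.
Darcy flux q = K · i = 34.00 × 0.004171 = 0.1418 m/day.
Seepage velocity v = q / n_e = 0.1418 / 0.28 = 0.5064 m/day.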